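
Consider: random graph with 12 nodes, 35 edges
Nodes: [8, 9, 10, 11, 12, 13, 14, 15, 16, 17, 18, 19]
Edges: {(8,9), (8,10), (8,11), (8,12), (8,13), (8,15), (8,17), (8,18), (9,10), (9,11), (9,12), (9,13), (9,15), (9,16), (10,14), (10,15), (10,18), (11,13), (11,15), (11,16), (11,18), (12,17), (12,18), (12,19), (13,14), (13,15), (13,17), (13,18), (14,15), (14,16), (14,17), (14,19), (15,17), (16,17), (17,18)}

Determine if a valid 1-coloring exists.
No, G is not 1-colorable

The clique on vertices [8, 9, 11, 13, 15] has size 5 > 1, so it alone needs 5 colors.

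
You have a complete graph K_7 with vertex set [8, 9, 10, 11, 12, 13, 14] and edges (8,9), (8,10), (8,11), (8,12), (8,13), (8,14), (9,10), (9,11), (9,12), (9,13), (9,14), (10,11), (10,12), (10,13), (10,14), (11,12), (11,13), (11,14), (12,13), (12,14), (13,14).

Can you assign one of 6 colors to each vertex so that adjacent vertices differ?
The clique on vertices [8, 9, 10, 11, 12, 13, 14] has size 7 > 6, so it alone needs 7 colors.

No, G is not 6-colorable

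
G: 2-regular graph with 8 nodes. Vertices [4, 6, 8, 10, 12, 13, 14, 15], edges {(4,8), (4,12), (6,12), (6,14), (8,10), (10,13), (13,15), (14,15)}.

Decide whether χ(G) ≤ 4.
A valid 4-coloring: color 1: [8, 12, 13, 14]; color 2: [4, 6, 10, 15].
(χ(G) = 2 ≤ 4.)

Yes, G is 4-colorable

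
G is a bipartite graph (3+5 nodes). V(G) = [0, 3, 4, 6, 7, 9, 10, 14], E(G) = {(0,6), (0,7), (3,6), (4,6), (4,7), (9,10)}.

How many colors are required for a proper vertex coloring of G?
Clique number ω(G) = 2 (lower bound: χ ≥ ω).
The graph is bipartite (no odd cycle), so 2 colors suffice: χ(G) = 2.
A valid 2-coloring: color 1: [6, 7, 9, 14]; color 2: [0, 3, 4, 10].

χ(G) = 2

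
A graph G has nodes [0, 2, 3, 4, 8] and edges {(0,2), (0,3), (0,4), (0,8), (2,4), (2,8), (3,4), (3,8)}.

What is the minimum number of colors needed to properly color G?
χ(G) = 3

Clique number ω(G) = 3 (lower bound: χ ≥ ω).
The clique on [0, 2, 8] has size 3, forcing χ ≥ 3, and the coloring below uses 3 colors, so χ(G) = 3.
A valid 3-coloring: color 1: [0]; color 2: [2, 3]; color 3: [4, 8].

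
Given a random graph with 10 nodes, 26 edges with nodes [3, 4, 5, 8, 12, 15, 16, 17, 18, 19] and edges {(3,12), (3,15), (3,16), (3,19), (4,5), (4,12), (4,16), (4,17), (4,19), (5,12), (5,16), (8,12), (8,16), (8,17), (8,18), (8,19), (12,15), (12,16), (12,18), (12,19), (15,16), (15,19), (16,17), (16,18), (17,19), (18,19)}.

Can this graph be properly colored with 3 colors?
The clique on vertices [3, 12, 15, 16] has size 4 > 3, so it alone needs 4 colors.

No, G is not 3-colorable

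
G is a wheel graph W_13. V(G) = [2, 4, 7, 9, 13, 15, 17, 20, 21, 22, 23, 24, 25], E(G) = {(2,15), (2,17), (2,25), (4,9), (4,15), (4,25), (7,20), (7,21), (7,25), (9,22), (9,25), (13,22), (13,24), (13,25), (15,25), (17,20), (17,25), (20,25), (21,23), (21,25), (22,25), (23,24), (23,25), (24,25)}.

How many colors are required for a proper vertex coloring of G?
χ(G) = 3

Clique number ω(G) = 3 (lower bound: χ ≥ ω).
The clique on [2, 17, 25] has size 3, forcing χ ≥ 3, and the coloring below uses 3 colors, so χ(G) = 3.
A valid 3-coloring: color 1: [25]; color 2: [2, 4, 20, 21, 22, 24]; color 3: [7, 9, 13, 15, 17, 23].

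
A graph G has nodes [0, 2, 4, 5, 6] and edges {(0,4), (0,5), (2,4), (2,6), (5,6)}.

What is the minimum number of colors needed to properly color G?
χ(G) = 3

Clique number ω(G) = 2 (lower bound: χ ≥ ω).
Odd cycle [0, 4, 2, 6, 5] needs 3 colors (χ ≥ 3).
The coloring below uses 3 colors, so χ(G) = 3.
A valid 3-coloring: color 1: [0, 6]; color 2: [2, 5]; color 3: [4].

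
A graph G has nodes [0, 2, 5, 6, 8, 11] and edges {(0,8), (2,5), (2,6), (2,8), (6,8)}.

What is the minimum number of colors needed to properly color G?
Clique number ω(G) = 3 (lower bound: χ ≥ ω).
The clique on [2, 6, 8] has size 3, forcing χ ≥ 3, and the coloring below uses 3 colors, so χ(G) = 3.
A valid 3-coloring: color 1: [5, 8, 11]; color 2: [0, 2]; color 3: [6].

χ(G) = 3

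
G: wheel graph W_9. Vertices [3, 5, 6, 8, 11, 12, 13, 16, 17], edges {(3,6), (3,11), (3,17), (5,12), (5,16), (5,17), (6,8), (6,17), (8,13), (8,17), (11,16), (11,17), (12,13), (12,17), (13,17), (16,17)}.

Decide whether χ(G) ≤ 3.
Yes, G is 3-colorable

A valid 3-coloring: color 1: [17]; color 2: [5, 6, 11, 13]; color 3: [3, 8, 12, 16].
(χ(G) = 3 ≤ 3.)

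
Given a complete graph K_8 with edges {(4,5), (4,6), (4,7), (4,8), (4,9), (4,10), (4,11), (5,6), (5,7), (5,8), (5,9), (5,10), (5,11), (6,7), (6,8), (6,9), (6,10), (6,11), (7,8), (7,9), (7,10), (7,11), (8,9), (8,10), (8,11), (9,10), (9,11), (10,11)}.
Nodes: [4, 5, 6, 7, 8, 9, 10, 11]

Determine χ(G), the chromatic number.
χ(G) = 8

Clique number ω(G) = 8 (lower bound: χ ≥ ω).
The clique on [4, 5, 6, 7, 8, 9, 10, 11] has size 8, forcing χ ≥ 8, and the coloring below uses 8 colors, so χ(G) = 8.
A valid 8-coloring: color 1: [9]; color 2: [4]; color 3: [7]; color 4: [5]; color 5: [8]; color 6: [6]; color 7: [11]; color 8: [10].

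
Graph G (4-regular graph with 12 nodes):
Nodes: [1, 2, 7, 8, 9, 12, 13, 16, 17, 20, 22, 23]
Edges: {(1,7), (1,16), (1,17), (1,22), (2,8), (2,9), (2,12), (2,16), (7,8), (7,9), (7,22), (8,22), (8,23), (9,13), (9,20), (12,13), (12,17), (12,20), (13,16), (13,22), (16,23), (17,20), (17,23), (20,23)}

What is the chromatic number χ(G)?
Clique number ω(G) = 3 (lower bound: χ ≥ ω).
Suppose a proper 3-coloring c exists. The clique [1, 7, 22] takes 3 distinct colors; by symmetry let c(1) = 1, c(7) = 2, c(22) = 3.
- Vertex 8: neighbors [7, 22] already have colors [2, 3] ⇒ c(8) = 1.
- Vertex 2: neighbors [8] already have colors [1]; try each remaining color.
- Case c(2) = 2:
  - Vertex 16: neighbors [1, 2] already have colors [1, 2] ⇒ c(16) = 3.
  - Vertex 23: neighbors [8, 16] already have colors [1, 3] ⇒ c(23) = 2.
  - Vertex 17: neighbors [1, 23] already have colors [1, 2] ⇒ c(17) = 3.
  - Vertex 12: neighbors [2, 17] already have colors [2, 3] ⇒ c(12) = 1.
  - Vertex 20: neighbors [12, 23, 17] already have colors [1, 2, 3] — all 3 colors blocked. Contradiction.
- Case c(2) = 3:
  - Vertex 9: neighbors [7, 2] already have colors [2, 3] ⇒ c(9) = 1.
  - Vertex 13: neighbors [9, 22] already have colors [1, 3] ⇒ c(13) = 2.
  - Vertex 16: neighbors [1, 13, 2] already have colors [1, 2, 3] — all 3 colors blocked. Contradiction.
Every case ends in a contradiction, so G has no proper 3-coloring (χ ≥ 4).
The coloring below uses 4 colors, so χ(G) = 4.
A valid 4-coloring: color 1: [8, 9, 16, 17]; color 2: [12, 22, 23]; color 3: [2, 7, 13, 20]; color 4: [1].

χ(G) = 4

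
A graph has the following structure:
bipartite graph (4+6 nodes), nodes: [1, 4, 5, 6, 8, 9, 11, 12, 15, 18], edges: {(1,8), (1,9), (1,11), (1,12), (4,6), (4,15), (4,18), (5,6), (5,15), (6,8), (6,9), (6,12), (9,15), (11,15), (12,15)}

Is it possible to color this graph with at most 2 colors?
A valid 2-coloring: color 1: [1, 6, 15, 18]; color 2: [4, 5, 8, 9, 11, 12].
(χ(G) = 2 ≤ 2.)

Yes, G is 2-colorable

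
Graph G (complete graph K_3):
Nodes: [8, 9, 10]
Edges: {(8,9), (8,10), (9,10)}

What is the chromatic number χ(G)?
Clique number ω(G) = 3 (lower bound: χ ≥ ω).
The clique on [8, 9, 10] has size 3, forcing χ ≥ 3, and the coloring below uses 3 colors, so χ(G) = 3.
A valid 3-coloring: color 1: [10]; color 2: [9]; color 3: [8].

χ(G) = 3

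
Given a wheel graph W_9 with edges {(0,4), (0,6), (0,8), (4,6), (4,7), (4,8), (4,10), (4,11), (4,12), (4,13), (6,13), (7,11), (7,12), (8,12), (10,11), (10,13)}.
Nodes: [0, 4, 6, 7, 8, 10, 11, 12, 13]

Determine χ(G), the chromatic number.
Clique number ω(G) = 3 (lower bound: χ ≥ ω).
The clique on [0, 4, 8] has size 3, forcing χ ≥ 3, and the coloring below uses 3 colors, so χ(G) = 3.
A valid 3-coloring: color 1: [4]; color 2: [0, 11, 12, 13]; color 3: [6, 7, 8, 10].

χ(G) = 3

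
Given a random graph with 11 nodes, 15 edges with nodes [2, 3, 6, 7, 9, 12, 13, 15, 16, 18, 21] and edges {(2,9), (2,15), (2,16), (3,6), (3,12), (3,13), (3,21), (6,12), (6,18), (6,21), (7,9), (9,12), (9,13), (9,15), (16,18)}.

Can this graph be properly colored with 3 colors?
A valid 3-coloring: color 1: [6, 9, 16]; color 2: [2, 7, 12, 13, 18, 21]; color 3: [3, 15].
(χ(G) = 3 ≤ 3.)

Yes, G is 3-colorable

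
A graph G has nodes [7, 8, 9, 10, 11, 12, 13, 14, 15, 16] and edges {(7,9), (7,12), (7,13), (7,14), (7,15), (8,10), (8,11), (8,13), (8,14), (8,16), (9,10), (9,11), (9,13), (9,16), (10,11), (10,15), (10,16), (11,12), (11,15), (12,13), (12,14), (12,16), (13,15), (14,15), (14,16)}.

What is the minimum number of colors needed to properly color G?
χ(G) = 3

Clique number ω(G) = 3 (lower bound: χ ≥ ω).
The clique on [7, 9, 13] has size 3, forcing χ ≥ 3, and the coloring below uses 3 colors, so χ(G) = 3.
A valid 3-coloring: color 1: [10, 13, 14]; color 2: [8, 9, 12, 15]; color 3: [7, 11, 16].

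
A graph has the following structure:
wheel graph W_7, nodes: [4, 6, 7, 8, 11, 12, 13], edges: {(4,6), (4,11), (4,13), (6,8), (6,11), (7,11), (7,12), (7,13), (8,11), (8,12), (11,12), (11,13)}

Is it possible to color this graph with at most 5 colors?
A valid 5-coloring: color 1: [11]; color 2: [6, 12, 13]; color 3: [4, 7, 8].
(χ(G) = 3 ≤ 5.)

Yes, G is 5-colorable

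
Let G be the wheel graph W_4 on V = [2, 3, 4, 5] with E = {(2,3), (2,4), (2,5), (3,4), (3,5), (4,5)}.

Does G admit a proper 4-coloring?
Yes, G is 4-colorable

A valid 4-coloring: color 1: [3]; color 2: [4]; color 3: [2]; color 4: [5].
(χ(G) = 4 ≤ 4.)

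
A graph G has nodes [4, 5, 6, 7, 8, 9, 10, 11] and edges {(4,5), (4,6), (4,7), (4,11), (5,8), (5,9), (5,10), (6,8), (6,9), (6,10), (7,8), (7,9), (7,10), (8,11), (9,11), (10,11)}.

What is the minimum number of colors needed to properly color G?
χ(G) = 2

Clique number ω(G) = 2 (lower bound: χ ≥ ω).
The graph is bipartite (no odd cycle), so 2 colors suffice: χ(G) = 2.
A valid 2-coloring: color 1: [5, 6, 7, 11]; color 2: [4, 8, 9, 10].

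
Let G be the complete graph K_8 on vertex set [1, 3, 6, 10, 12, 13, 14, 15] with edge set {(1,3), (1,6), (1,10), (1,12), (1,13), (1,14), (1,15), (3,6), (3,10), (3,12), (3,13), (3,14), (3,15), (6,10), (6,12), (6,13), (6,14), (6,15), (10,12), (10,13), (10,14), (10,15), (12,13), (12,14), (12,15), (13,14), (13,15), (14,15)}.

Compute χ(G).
χ(G) = 8

Clique number ω(G) = 8 (lower bound: χ ≥ ω).
The clique on [1, 3, 6, 10, 12, 13, 14, 15] has size 8, forcing χ ≥ 8, and the coloring below uses 8 colors, so χ(G) = 8.
A valid 8-coloring: color 1: [12]; color 2: [15]; color 3: [10]; color 4: [13]; color 5: [3]; color 6: [1]; color 7: [6]; color 8: [14].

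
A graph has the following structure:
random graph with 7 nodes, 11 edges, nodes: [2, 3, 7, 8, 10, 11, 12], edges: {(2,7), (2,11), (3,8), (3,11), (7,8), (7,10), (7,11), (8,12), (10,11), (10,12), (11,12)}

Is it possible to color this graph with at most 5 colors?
A valid 5-coloring: color 1: [8, 11]; color 2: [3, 7, 12]; color 3: [2, 10].
(χ(G) = 3 ≤ 5.)

Yes, G is 5-colorable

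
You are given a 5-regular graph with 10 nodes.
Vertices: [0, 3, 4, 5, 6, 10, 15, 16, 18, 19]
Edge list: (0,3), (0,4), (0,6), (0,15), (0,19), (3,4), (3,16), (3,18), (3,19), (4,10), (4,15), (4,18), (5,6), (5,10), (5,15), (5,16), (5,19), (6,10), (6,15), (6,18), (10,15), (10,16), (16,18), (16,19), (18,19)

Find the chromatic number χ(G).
Clique number ω(G) = 4 (lower bound: χ ≥ ω).
The clique on [5, 6, 10, 15] has size 4, forcing χ ≥ 4, and the coloring below uses 4 colors, so χ(G) = 4.
A valid 4-coloring: color 1: [3, 15]; color 2: [0, 5, 18]; color 3: [4, 6, 16]; color 4: [10, 19].

χ(G) = 4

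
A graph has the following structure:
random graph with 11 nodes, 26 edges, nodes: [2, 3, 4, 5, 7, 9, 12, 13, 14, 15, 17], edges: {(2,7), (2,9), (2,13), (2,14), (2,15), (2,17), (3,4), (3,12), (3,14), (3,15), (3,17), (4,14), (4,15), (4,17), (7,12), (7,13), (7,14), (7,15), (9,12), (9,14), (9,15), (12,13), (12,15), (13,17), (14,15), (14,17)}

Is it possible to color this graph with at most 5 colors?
A valid 5-coloring: color 1: [5, 15, 17]; color 2: [13, 14]; color 3: [2, 4, 12]; color 4: [3, 7, 9].
(χ(G) = 4 ≤ 5.)

Yes, G is 5-colorable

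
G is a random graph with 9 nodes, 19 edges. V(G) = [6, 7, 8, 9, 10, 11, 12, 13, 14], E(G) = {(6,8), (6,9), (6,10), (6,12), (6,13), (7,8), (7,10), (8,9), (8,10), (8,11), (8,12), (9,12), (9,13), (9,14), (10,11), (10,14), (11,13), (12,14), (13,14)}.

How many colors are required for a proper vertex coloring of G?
Clique number ω(G) = 4 (lower bound: χ ≥ ω).
The clique on [6, 8, 9, 12] has size 4, forcing χ ≥ 4, and the coloring below uses 4 colors, so χ(G) = 4.
A valid 4-coloring: color 1: [8, 13]; color 2: [9, 10]; color 3: [6, 7, 11, 14]; color 4: [12].

χ(G) = 4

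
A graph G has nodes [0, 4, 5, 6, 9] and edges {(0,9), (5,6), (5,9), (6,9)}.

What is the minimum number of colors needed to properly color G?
Clique number ω(G) = 3 (lower bound: χ ≥ ω).
The clique on [5, 6, 9] has size 3, forcing χ ≥ 3, and the coloring below uses 3 colors, so χ(G) = 3.
A valid 3-coloring: color 1: [4, 9]; color 2: [0, 5]; color 3: [6].

χ(G) = 3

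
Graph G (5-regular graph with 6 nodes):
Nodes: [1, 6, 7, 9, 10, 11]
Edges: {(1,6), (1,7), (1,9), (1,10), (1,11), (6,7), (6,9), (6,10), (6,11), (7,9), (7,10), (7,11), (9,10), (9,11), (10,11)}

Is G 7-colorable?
Yes, G is 7-colorable

A valid 7-coloring: color 1: [11]; color 2: [10]; color 3: [9]; color 4: [1]; color 5: [7]; color 6: [6].
(χ(G) = 6 ≤ 7.)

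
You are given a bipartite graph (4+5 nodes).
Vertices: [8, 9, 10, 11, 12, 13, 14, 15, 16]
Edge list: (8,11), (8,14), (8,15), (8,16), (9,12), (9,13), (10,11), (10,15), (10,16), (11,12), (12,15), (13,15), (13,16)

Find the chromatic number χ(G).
χ(G) = 2

Clique number ω(G) = 2 (lower bound: χ ≥ ω).
The graph is bipartite (no odd cycle), so 2 colors suffice: χ(G) = 2.
A valid 2-coloring: color 1: [8, 10, 12, 13]; color 2: [9, 11, 14, 15, 16].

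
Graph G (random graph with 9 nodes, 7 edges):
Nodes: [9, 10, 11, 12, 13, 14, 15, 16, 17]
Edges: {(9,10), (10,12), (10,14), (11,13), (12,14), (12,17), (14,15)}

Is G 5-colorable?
A valid 5-coloring: color 1: [10, 11, 15, 16, 17]; color 2: [9, 12, 13]; color 3: [14].
(χ(G) = 3 ≤ 5.)

Yes, G is 5-colorable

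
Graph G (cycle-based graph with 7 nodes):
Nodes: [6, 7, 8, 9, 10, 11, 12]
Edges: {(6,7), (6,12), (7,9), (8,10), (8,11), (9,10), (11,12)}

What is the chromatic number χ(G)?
Clique number ω(G) = 2 (lower bound: χ ≥ ω).
Odd cycle [8, 11, 12, 6, 7, 9, 10] needs 3 colors (χ ≥ 3).
The coloring below uses 3 colors, so χ(G) = 3.
A valid 3-coloring: color 1: [8, 9, 12]; color 2: [6, 10, 11]; color 3: [7].

χ(G) = 3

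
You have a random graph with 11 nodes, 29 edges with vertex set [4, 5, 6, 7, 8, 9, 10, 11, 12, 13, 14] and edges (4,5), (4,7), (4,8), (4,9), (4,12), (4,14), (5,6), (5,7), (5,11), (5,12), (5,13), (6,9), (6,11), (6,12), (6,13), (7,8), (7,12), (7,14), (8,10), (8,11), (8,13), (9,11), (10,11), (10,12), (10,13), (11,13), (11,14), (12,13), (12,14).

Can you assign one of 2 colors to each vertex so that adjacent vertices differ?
The clique on vertices [8, 10, 11, 13] has size 4 > 2, so it alone needs 4 colors.

No, G is not 2-colorable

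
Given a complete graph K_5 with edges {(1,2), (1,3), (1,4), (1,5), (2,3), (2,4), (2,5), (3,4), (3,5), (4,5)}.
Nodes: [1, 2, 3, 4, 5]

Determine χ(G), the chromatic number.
χ(G) = 5

Clique number ω(G) = 5 (lower bound: χ ≥ ω).
The clique on [1, 2, 3, 4, 5] has size 5, forcing χ ≥ 5, and the coloring below uses 5 colors, so χ(G) = 5.
A valid 5-coloring: color 1: [5]; color 2: [3]; color 3: [4]; color 4: [1]; color 5: [2].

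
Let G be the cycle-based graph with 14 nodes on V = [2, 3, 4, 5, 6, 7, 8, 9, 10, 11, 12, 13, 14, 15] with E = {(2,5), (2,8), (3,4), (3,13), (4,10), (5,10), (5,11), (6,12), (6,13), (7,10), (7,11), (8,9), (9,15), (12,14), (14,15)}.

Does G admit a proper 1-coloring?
Edge (3,4) forces its endpoints to differ, so 1 color is not enough.

No, G is not 1-colorable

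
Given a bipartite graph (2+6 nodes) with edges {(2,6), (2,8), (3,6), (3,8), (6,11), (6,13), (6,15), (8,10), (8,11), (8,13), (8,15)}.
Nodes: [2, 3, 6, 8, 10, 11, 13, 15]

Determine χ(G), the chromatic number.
χ(G) = 2

Clique number ω(G) = 2 (lower bound: χ ≥ ω).
The graph is bipartite (no odd cycle), so 2 colors suffice: χ(G) = 2.
A valid 2-coloring: color 1: [6, 8]; color 2: [2, 3, 10, 11, 13, 15].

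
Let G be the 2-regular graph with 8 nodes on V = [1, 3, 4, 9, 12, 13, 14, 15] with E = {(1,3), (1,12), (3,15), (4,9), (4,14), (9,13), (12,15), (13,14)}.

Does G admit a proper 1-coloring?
Edge (1,3) forces its endpoints to differ, so 1 color is not enough.

No, G is not 1-colorable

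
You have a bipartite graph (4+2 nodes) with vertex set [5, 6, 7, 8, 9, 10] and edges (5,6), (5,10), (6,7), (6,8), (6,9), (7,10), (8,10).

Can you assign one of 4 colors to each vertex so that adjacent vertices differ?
A valid 4-coloring: color 1: [6, 10]; color 2: [5, 7, 8, 9].
(χ(G) = 2 ≤ 4.)

Yes, G is 4-colorable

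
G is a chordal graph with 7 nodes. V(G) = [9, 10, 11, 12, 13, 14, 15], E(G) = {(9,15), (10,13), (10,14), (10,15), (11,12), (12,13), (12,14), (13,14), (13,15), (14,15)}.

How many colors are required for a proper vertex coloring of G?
χ(G) = 4

Clique number ω(G) = 4 (lower bound: χ ≥ ω).
The clique on [10, 13, 14, 15] has size 4, forcing χ ≥ 4, and the coloring below uses 4 colors, so χ(G) = 4.
A valid 4-coloring: color 1: [9, 11, 13]; color 2: [12, 15]; color 3: [14]; color 4: [10].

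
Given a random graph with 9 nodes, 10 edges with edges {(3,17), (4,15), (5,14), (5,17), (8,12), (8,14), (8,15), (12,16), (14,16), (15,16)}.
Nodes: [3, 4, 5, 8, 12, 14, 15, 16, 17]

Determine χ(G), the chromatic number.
χ(G) = 2

Clique number ω(G) = 2 (lower bound: χ ≥ ω).
The graph is bipartite (no odd cycle), so 2 colors suffice: χ(G) = 2.
A valid 2-coloring: color 1: [12, 14, 15, 17]; color 2: [3, 4, 5, 8, 16].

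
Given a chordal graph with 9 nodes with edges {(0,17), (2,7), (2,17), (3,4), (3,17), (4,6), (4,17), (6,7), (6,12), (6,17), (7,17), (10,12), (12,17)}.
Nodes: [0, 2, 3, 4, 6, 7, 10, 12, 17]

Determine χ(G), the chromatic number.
Clique number ω(G) = 3 (lower bound: χ ≥ ω).
The clique on [2, 7, 17] has size 3, forcing χ ≥ 3, and the coloring below uses 3 colors, so χ(G) = 3.
A valid 3-coloring: color 1: [10, 17]; color 2: [0, 2, 3, 6]; color 3: [4, 7, 12].

χ(G) = 3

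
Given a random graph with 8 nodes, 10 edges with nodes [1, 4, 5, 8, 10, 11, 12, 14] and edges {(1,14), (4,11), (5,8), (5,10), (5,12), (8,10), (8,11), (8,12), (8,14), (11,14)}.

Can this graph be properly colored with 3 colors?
A valid 3-coloring: color 1: [1, 4, 8]; color 2: [5, 14]; color 3: [10, 11, 12].
(χ(G) = 3 ≤ 3.)

Yes, G is 3-colorable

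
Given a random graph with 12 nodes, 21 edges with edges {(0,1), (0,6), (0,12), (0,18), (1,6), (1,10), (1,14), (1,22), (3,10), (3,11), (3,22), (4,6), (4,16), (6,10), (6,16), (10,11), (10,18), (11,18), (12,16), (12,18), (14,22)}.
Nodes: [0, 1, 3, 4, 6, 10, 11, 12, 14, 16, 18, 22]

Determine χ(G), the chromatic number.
χ(G) = 3

Clique number ω(G) = 3 (lower bound: χ ≥ ω).
The clique on [1, 14, 22] has size 3, forcing χ ≥ 3, and the coloring below uses 3 colors, so χ(G) = 3.
A valid 3-coloring: color 1: [0, 10, 14, 16]; color 2: [6, 11, 12, 22]; color 3: [1, 3, 4, 18].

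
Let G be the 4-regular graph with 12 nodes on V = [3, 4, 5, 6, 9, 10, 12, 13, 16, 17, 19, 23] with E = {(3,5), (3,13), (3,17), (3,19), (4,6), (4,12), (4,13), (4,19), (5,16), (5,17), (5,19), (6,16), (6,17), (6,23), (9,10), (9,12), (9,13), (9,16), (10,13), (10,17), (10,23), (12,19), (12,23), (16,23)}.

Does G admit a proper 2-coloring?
The clique on vertices [3, 5, 17] has size 3 > 2, so it alone needs 3 colors.

No, G is not 2-colorable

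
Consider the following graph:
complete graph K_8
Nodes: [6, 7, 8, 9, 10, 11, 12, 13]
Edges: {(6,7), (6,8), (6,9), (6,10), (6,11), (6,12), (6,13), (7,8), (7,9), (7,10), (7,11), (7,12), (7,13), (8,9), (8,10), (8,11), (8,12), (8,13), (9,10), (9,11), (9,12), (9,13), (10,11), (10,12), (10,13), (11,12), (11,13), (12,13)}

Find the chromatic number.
Clique number ω(G) = 8 (lower bound: χ ≥ ω).
The clique on [6, 7, 8, 9, 10, 11, 12, 13] has size 8, forcing χ ≥ 8, and the coloring below uses 8 colors, so χ(G) = 8.
A valid 8-coloring: color 1: [10]; color 2: [8]; color 3: [13]; color 4: [11]; color 5: [12]; color 6: [6]; color 7: [7]; color 8: [9].

χ(G) = 8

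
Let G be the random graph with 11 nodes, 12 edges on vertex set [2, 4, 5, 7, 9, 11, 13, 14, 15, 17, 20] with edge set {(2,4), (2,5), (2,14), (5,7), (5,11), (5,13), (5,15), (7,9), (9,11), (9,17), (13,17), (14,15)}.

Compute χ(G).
χ(G) = 3

Clique number ω(G) = 2 (lower bound: χ ≥ ω).
Odd cycle [17, 9, 11, 5, 13] needs 3 colors (χ ≥ 3).
The coloring below uses 3 colors, so χ(G) = 3.
A valid 3-coloring: color 1: [4, 5, 14, 17, 20]; color 2: [2, 9, 13, 15]; color 3: [7, 11].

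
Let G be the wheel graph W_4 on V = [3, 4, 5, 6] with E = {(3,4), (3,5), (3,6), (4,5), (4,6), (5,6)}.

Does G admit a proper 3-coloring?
The clique on vertices [3, 4, 5, 6] has size 4 > 3, so it alone needs 4 colors.

No, G is not 3-colorable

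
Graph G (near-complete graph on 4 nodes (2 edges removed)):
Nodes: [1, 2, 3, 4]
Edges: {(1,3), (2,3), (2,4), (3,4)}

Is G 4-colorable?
A valid 4-coloring: color 1: [3]; color 2: [1, 2]; color 3: [4].
(χ(G) = 3 ≤ 4.)

Yes, G is 4-colorable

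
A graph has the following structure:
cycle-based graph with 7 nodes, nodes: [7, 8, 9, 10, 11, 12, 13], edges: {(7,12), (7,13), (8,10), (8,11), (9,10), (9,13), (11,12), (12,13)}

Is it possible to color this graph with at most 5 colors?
A valid 5-coloring: color 1: [8, 9, 12]; color 2: [10, 11, 13]; color 3: [7].
(χ(G) = 3 ≤ 5.)

Yes, G is 5-colorable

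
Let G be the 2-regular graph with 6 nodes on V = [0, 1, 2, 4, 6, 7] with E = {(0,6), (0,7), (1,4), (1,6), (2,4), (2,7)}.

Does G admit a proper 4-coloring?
Yes, G is 4-colorable

A valid 4-coloring: color 1: [0, 1, 2]; color 2: [4, 6, 7].
(χ(G) = 2 ≤ 4.)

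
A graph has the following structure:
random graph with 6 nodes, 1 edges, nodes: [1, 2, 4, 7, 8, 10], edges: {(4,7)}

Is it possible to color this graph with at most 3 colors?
A valid 3-coloring: color 1: [1, 2, 4, 8, 10]; color 2: [7].
(χ(G) = 2 ≤ 3.)

Yes, G is 3-colorable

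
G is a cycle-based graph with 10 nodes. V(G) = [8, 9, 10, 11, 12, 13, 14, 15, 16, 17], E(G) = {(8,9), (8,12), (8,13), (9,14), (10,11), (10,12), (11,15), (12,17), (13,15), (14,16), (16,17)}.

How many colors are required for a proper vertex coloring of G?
Clique number ω(G) = 2 (lower bound: χ ≥ ω).
The graph is bipartite (no odd cycle), so 2 colors suffice: χ(G) = 2.
A valid 2-coloring: color 1: [9, 11, 12, 13, 16]; color 2: [8, 10, 14, 15, 17].

χ(G) = 2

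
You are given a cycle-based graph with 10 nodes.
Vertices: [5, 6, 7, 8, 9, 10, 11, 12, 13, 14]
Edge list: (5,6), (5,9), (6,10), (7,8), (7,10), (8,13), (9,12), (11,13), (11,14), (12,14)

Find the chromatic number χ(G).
χ(G) = 2

Clique number ω(G) = 2 (lower bound: χ ≥ ω).
The graph is bipartite (no odd cycle), so 2 colors suffice: χ(G) = 2.
A valid 2-coloring: color 1: [6, 7, 9, 13, 14]; color 2: [5, 8, 10, 11, 12].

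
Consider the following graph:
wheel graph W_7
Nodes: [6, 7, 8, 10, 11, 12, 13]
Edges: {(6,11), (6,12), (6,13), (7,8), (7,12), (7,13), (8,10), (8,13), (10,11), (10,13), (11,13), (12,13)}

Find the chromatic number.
χ(G) = 3

Clique number ω(G) = 3 (lower bound: χ ≥ ω).
The clique on [8, 10, 13] has size 3, forcing χ ≥ 3, and the coloring below uses 3 colors, so χ(G) = 3.
A valid 3-coloring: color 1: [13]; color 2: [6, 7, 10]; color 3: [8, 11, 12].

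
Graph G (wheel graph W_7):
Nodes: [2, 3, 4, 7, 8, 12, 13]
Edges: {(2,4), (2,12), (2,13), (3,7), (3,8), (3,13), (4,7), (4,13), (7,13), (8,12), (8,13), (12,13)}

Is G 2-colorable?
No, G is not 2-colorable

The clique on vertices [3, 8, 13] has size 3 > 2, so it alone needs 3 colors.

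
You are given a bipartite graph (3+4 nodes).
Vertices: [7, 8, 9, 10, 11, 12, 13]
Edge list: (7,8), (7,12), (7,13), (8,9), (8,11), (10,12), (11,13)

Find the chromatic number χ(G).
χ(G) = 2

Clique number ω(G) = 2 (lower bound: χ ≥ ω).
The graph is bipartite (no odd cycle), so 2 colors suffice: χ(G) = 2.
A valid 2-coloring: color 1: [8, 12, 13]; color 2: [7, 9, 10, 11].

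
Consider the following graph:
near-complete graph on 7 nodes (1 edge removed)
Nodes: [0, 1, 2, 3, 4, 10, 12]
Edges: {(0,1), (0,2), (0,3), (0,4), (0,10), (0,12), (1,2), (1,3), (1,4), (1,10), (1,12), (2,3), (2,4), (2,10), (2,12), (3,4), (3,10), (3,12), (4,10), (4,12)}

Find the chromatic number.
χ(G) = 6

Clique number ω(G) = 6 (lower bound: χ ≥ ω).
The clique on [0, 1, 2, 3, 4, 10] has size 6, forcing χ ≥ 6, and the coloring below uses 6 colors, so χ(G) = 6.
A valid 6-coloring: color 1: [4]; color 2: [2]; color 3: [0]; color 4: [1]; color 5: [3]; color 6: [10, 12].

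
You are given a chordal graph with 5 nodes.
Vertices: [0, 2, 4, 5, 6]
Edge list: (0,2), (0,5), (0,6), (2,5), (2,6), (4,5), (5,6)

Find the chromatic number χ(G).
Clique number ω(G) = 4 (lower bound: χ ≥ ω).
The clique on [0, 2, 5, 6] has size 4, forcing χ ≥ 4, and the coloring below uses 4 colors, so χ(G) = 4.
A valid 4-coloring: color 1: [5]; color 2: [4, 6]; color 3: [0]; color 4: [2].

χ(G) = 4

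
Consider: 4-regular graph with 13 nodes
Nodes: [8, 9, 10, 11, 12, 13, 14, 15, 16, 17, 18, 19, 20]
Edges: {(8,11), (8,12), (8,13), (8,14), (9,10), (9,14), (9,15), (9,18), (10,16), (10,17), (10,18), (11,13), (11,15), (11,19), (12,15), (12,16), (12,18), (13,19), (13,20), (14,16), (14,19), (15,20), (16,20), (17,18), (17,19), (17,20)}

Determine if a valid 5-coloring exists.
Yes, G is 5-colorable

A valid 5-coloring: color 1: [11, 14, 18, 20]; color 2: [9, 13, 16, 17]; color 3: [8, 10, 15, 19]; color 4: [12].
(χ(G) = 3 ≤ 5.)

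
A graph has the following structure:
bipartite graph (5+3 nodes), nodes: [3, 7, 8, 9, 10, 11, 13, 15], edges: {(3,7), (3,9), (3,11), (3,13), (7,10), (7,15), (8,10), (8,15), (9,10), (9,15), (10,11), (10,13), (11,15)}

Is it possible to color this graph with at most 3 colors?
Yes, G is 3-colorable

A valid 3-coloring: color 1: [3, 10, 15]; color 2: [7, 8, 9, 11, 13].
(χ(G) = 2 ≤ 3.)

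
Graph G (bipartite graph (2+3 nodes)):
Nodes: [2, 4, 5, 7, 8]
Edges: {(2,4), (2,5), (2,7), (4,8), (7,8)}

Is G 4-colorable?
A valid 4-coloring: color 1: [2, 8]; color 2: [4, 5, 7].
(χ(G) = 2 ≤ 4.)

Yes, G is 4-colorable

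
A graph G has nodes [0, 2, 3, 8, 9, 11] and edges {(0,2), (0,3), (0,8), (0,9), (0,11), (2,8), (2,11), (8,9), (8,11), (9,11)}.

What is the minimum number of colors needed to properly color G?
Clique number ω(G) = 4 (lower bound: χ ≥ ω).
The clique on [0, 8, 9, 11] has size 4, forcing χ ≥ 4, and the coloring below uses 4 colors, so χ(G) = 4.
A valid 4-coloring: color 1: [0]; color 2: [3, 8]; color 3: [11]; color 4: [2, 9].

χ(G) = 4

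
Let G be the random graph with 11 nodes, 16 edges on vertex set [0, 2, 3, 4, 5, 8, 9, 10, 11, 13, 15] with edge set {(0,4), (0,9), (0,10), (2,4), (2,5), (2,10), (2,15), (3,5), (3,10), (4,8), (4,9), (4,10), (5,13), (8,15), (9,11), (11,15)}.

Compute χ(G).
Clique number ω(G) = 3 (lower bound: χ ≥ ω).
The clique on [0, 4, 9] has size 3, forcing χ ≥ 3, and the coloring below uses 3 colors, so χ(G) = 3.
A valid 3-coloring: color 1: [4, 5, 15]; color 2: [8, 9, 10, 13]; color 3: [0, 2, 3, 11].

χ(G) = 3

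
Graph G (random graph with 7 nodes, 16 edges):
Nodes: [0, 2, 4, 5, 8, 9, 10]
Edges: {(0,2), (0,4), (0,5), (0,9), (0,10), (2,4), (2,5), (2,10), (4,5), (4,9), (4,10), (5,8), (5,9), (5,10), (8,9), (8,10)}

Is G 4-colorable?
No, G is not 4-colorable

The clique on vertices [0, 2, 4, 5, 10] has size 5 > 4, so it alone needs 5 colors.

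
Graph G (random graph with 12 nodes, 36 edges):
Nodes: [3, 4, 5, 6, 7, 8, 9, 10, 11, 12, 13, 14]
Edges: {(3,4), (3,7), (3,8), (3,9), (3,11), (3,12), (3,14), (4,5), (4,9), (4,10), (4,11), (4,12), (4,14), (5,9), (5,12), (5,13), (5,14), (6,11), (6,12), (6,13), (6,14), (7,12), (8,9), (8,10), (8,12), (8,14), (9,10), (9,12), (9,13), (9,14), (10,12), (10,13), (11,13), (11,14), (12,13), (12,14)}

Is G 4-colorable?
The clique on vertices [3, 8, 9, 12, 14] has size 5 > 4, so it alone needs 5 colors.

No, G is not 4-colorable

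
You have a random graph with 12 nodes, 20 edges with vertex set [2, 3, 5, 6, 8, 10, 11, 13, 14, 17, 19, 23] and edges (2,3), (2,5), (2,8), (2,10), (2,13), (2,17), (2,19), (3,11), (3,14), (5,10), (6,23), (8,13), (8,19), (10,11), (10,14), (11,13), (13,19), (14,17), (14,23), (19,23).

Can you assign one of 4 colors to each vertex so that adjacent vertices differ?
Yes, G is 4-colorable

A valid 4-coloring: color 1: [2, 6, 11, 14]; color 2: [3, 10, 13, 17, 23]; color 3: [5, 19]; color 4: [8].
(χ(G) = 4 ≤ 4.)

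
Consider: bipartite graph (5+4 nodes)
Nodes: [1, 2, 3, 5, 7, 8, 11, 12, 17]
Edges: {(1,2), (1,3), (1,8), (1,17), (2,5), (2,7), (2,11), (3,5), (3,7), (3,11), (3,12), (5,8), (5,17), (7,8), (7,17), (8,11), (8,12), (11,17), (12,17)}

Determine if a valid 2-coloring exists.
A valid 2-coloring: color 1: [2, 3, 8, 17]; color 2: [1, 5, 7, 11, 12].
(χ(G) = 2 ≤ 2.)

Yes, G is 2-colorable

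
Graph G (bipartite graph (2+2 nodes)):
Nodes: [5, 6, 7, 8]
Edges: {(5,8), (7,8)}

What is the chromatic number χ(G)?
Clique number ω(G) = 2 (lower bound: χ ≥ ω).
The graph is bipartite (no odd cycle), so 2 colors suffice: χ(G) = 2.
A valid 2-coloring: color 1: [6, 8]; color 2: [5, 7].

χ(G) = 2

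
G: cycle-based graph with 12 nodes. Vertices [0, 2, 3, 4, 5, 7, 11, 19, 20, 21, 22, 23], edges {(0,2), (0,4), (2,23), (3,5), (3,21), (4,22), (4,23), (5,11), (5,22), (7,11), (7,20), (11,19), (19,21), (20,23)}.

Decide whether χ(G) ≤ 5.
Yes, G is 5-colorable

A valid 5-coloring: color 1: [2, 4, 5, 7, 21]; color 2: [0, 3, 11, 22, 23]; color 3: [19, 20].
(χ(G) = 3 ≤ 5.)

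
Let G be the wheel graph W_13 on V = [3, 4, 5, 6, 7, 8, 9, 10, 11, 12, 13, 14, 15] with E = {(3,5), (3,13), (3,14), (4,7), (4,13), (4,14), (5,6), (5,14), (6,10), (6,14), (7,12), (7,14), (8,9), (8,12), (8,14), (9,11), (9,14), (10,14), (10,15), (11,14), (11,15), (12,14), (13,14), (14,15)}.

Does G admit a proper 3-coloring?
A valid 3-coloring: color 1: [14]; color 2: [5, 7, 8, 10, 11, 13]; color 3: [3, 4, 6, 9, 12, 15].
(χ(G) = 3 ≤ 3.)

Yes, G is 3-colorable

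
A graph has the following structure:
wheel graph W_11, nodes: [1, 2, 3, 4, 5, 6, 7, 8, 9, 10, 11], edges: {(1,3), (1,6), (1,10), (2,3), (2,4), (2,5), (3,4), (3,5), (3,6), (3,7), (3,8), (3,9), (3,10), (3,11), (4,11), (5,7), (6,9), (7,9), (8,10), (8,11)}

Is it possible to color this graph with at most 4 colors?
Yes, G is 4-colorable

A valid 4-coloring: color 1: [3]; color 2: [2, 6, 7, 10, 11]; color 3: [1, 4, 5, 8, 9].
(χ(G) = 3 ≤ 4.)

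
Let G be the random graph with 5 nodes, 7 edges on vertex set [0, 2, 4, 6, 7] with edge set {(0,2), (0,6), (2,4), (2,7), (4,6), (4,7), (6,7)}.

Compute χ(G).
Clique number ω(G) = 3 (lower bound: χ ≥ ω).
The clique on [2, 4, 7] has size 3, forcing χ ≥ 3, and the coloring below uses 3 colors, so χ(G) = 3.
A valid 3-coloring: color 1: [0, 7]; color 2: [2, 6]; color 3: [4].

χ(G) = 3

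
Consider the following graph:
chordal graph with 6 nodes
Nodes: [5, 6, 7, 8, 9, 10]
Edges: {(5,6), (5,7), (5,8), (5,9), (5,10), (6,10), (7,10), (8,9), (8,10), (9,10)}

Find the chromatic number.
Clique number ω(G) = 4 (lower bound: χ ≥ ω).
The clique on [5, 8, 9, 10] has size 4, forcing χ ≥ 4, and the coloring below uses 4 colors, so χ(G) = 4.
A valid 4-coloring: color 1: [5]; color 2: [10]; color 3: [6, 7, 9]; color 4: [8].

χ(G) = 4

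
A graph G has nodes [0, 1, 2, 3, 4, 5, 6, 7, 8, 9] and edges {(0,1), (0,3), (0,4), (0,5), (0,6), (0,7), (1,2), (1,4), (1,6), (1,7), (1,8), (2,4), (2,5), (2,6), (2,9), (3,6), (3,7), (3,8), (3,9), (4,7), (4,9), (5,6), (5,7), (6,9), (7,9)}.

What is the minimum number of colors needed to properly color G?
χ(G) = 4

Clique number ω(G) = 4 (lower bound: χ ≥ ω).
The clique on [0, 1, 4, 7] has size 4, forcing χ ≥ 4, and the coloring below uses 4 colors, so χ(G) = 4.
A valid 4-coloring: color 1: [6, 7, 8]; color 2: [1, 5, 9]; color 3: [0, 2]; color 4: [3, 4].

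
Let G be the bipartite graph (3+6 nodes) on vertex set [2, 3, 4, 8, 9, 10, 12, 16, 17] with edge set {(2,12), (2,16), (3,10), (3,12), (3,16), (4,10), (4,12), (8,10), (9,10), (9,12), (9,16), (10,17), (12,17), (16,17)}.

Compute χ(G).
Clique number ω(G) = 2 (lower bound: χ ≥ ω).
The graph is bipartite (no odd cycle), so 2 colors suffice: χ(G) = 2.
A valid 2-coloring: color 1: [10, 12, 16]; color 2: [2, 3, 4, 8, 9, 17].

χ(G) = 2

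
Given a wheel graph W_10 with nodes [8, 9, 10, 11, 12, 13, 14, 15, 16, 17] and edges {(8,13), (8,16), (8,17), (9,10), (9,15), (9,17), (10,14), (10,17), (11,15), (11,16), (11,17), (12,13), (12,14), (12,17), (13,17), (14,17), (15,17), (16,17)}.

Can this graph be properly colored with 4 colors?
A valid 4-coloring: color 1: [17]; color 2: [8, 9, 11, 12]; color 3: [13, 14, 15, 16]; color 4: [10].
(χ(G) = 4 ≤ 4.)

Yes, G is 4-colorable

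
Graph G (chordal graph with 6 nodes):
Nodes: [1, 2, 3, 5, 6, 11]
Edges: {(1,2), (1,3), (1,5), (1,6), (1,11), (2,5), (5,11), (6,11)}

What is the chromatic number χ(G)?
χ(G) = 3

Clique number ω(G) = 3 (lower bound: χ ≥ ω).
The clique on [1, 2, 5] has size 3, forcing χ ≥ 3, and the coloring below uses 3 colors, so χ(G) = 3.
A valid 3-coloring: color 1: [1]; color 2: [3, 5, 6]; color 3: [2, 11].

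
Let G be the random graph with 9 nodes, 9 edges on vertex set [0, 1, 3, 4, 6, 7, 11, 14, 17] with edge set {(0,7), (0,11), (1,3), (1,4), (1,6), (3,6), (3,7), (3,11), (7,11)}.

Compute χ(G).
χ(G) = 3

Clique number ω(G) = 3 (lower bound: χ ≥ ω).
The clique on [0, 7, 11] has size 3, forcing χ ≥ 3, and the coloring below uses 3 colors, so χ(G) = 3.
A valid 3-coloring: color 1: [0, 3, 4, 14, 17]; color 2: [1, 11]; color 3: [6, 7].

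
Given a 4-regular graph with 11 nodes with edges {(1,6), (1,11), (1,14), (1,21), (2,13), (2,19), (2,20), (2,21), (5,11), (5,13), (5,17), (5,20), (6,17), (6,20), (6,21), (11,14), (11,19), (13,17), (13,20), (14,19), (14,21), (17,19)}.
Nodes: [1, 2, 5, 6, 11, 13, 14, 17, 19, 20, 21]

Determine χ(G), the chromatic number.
Clique number ω(G) = 3 (lower bound: χ ≥ ω).
The clique on [1, 11, 14] has size 3, forcing χ ≥ 3, and the coloring below uses 3 colors, so χ(G) = 3.
A valid 3-coloring: color 1: [11, 17, 20, 21]; color 2: [2, 5, 6, 14]; color 3: [1, 13, 19].

χ(G) = 3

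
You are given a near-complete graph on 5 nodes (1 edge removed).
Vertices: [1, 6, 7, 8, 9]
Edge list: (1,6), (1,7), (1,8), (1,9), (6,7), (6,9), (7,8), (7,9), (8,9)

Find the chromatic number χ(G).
χ(G) = 4

Clique number ω(G) = 4 (lower bound: χ ≥ ω).
The clique on [1, 7, 8, 9] has size 4, forcing χ ≥ 4, and the coloring below uses 4 colors, so χ(G) = 4.
A valid 4-coloring: color 1: [9]; color 2: [1]; color 3: [7]; color 4: [6, 8].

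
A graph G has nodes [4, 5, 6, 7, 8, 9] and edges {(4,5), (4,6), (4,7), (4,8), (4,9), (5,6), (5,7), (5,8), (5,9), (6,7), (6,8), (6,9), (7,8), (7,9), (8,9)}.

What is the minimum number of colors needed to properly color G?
χ(G) = 6

Clique number ω(G) = 6 (lower bound: χ ≥ ω).
The clique on [4, 5, 6, 7, 8, 9] has size 6, forcing χ ≥ 6, and the coloring below uses 6 colors, so χ(G) = 6.
A valid 6-coloring: color 1: [5]; color 2: [4]; color 3: [9]; color 4: [8]; color 5: [6]; color 6: [7].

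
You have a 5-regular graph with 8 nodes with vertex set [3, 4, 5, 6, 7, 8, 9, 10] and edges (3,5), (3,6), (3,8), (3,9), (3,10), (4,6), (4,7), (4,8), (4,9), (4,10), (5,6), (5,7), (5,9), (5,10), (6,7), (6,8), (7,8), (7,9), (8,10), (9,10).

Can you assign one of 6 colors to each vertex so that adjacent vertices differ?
A valid 6-coloring: color 1: [6, 10]; color 2: [3, 7]; color 3: [8, 9]; color 4: [4, 5].
(χ(G) = 4 ≤ 6.)

Yes, G is 6-colorable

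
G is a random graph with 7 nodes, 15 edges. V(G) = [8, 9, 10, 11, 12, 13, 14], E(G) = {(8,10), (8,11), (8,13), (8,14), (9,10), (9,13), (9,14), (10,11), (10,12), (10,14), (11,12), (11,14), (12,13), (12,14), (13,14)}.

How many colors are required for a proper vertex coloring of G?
Clique number ω(G) = 4 (lower bound: χ ≥ ω).
The clique on [8, 10, 11, 14] has size 4, forcing χ ≥ 4, and the coloring below uses 4 colors, so χ(G) = 4.
A valid 4-coloring: color 1: [14]; color 2: [10, 13]; color 3: [8, 9, 12]; color 4: [11].

χ(G) = 4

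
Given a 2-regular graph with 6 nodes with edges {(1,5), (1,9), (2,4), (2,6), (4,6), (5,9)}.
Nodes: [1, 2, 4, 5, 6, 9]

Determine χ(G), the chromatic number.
Clique number ω(G) = 3 (lower bound: χ ≥ ω).
The clique on [1, 5, 9] has size 3, forcing χ ≥ 3, and the coloring below uses 3 colors, so χ(G) = 3.
A valid 3-coloring: color 1: [1, 6]; color 2: [2, 9]; color 3: [4, 5].

χ(G) = 3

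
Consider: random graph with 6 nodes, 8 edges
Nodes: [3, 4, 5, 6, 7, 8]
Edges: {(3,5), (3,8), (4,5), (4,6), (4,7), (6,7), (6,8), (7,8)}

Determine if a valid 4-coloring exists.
A valid 4-coloring: color 1: [3, 7]; color 2: [4, 8]; color 3: [5, 6].
(χ(G) = 3 ≤ 4.)

Yes, G is 4-colorable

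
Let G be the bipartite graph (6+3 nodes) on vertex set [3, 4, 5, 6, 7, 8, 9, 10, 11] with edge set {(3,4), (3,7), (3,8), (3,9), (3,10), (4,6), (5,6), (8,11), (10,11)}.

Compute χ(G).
χ(G) = 2

Clique number ω(G) = 2 (lower bound: χ ≥ ω).
The graph is bipartite (no odd cycle), so 2 colors suffice: χ(G) = 2.
A valid 2-coloring: color 1: [3, 6, 11]; color 2: [4, 5, 7, 8, 9, 10].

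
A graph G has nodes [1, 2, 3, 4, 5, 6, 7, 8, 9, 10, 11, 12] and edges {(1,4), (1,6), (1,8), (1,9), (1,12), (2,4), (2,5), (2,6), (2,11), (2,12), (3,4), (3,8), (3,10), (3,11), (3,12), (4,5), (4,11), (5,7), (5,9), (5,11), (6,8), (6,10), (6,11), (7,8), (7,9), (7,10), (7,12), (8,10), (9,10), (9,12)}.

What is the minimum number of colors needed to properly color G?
χ(G) = 4

Clique number ω(G) = 4 (lower bound: χ ≥ ω).
The clique on [2, 4, 5, 11] has size 4, forcing χ ≥ 4, and the coloring below uses 4 colors, so χ(G) = 4.
A valid 4-coloring: color 1: [5, 6, 12]; color 2: [1, 2, 3, 7]; color 3: [8, 9, 11]; color 4: [4, 10].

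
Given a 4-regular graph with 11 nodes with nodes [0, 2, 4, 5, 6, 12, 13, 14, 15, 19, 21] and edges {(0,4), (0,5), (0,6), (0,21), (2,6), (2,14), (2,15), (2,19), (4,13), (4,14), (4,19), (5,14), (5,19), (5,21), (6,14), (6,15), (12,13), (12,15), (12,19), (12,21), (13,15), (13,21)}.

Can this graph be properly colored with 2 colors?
The clique on vertices [0, 5, 21] has size 3 > 2, so it alone needs 3 colors.

No, G is not 2-colorable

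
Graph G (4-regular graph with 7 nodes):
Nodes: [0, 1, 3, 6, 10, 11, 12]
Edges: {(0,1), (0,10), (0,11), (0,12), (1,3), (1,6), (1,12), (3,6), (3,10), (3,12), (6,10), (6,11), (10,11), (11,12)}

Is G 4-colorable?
Yes, G is 4-colorable

A valid 4-coloring: color 1: [6, 12]; color 2: [0, 3]; color 3: [1, 10]; color 4: [11].
(χ(G) = 4 ≤ 4.)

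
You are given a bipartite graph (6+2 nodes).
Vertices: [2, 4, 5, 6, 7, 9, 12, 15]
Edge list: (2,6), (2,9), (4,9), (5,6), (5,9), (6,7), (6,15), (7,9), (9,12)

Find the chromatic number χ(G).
Clique number ω(G) = 2 (lower bound: χ ≥ ω).
The graph is bipartite (no odd cycle), so 2 colors suffice: χ(G) = 2.
A valid 2-coloring: color 1: [6, 9]; color 2: [2, 4, 5, 7, 12, 15].

χ(G) = 2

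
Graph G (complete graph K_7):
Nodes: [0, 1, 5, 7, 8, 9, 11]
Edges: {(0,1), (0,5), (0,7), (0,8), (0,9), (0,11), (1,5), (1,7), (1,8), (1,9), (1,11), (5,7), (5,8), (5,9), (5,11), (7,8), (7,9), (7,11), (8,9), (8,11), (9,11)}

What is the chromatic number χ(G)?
χ(G) = 7

Clique number ω(G) = 7 (lower bound: χ ≥ ω).
The clique on [0, 1, 5, 7, 8, 9, 11] has size 7, forcing χ ≥ 7, and the coloring below uses 7 colors, so χ(G) = 7.
A valid 7-coloring: color 1: [9]; color 2: [11]; color 3: [7]; color 4: [1]; color 5: [8]; color 6: [0]; color 7: [5].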